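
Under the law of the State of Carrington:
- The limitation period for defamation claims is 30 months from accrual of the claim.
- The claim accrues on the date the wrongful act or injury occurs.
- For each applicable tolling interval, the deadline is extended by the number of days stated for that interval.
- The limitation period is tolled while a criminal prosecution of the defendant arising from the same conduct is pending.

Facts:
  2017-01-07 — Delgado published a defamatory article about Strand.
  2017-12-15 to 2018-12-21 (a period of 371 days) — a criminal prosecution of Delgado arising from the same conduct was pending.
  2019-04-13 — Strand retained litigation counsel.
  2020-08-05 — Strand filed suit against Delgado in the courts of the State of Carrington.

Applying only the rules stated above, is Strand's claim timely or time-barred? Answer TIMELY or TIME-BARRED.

The claim accrued on 2017-01-07, the date of the act.
30 months from 2017-01-07 is 2019-07-07.
Because the pending criminal prosecution ran from 2017-12-15 to 2018-12-21, the deadline is extended by 371 days to 2020-07-12.
None of the other events listed affects the running of the period under the stated rules.
Strand filed on 2020-08-05, after the 2020-07-12 deadline, so the action is time-barred.

TIME-BARRED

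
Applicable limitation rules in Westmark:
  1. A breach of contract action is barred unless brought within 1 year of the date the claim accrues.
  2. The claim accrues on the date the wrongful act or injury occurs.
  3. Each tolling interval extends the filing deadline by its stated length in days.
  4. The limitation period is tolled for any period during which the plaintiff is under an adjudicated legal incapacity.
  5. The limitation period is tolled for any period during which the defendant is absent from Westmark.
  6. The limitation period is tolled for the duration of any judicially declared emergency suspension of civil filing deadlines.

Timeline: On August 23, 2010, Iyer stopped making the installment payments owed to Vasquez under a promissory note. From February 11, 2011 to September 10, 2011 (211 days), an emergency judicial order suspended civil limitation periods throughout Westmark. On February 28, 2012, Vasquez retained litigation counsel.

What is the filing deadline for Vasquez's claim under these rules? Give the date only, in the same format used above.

The claim accrued on August 23, 2010, when the wrongful act occurred.
1 year from August 23, 2010 is August 23, 2011.
Because the emergency suspension of filing deadlines ran from February 11, 2011 to September 10, 2011, the deadline is extended by 211 days to March 21, 2012.
Nothing else in the chronology tolls or restarts the period.

March 21, 2012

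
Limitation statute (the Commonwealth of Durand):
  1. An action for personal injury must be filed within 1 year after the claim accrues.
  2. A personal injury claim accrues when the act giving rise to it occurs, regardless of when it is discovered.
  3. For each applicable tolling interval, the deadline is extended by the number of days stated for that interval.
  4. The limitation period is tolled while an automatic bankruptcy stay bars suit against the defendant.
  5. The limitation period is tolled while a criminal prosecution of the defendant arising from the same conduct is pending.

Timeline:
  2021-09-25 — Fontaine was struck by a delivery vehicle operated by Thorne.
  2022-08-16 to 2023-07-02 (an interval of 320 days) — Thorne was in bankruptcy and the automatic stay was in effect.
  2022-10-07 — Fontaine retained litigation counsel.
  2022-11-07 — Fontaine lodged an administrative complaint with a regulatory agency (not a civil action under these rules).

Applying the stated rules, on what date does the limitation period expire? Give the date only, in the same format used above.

2023-08-11

The claim accrued on 2021-09-25, the date of the act.
The untolled deadline — 1 year after 2021-09-25 — is 2022-09-25.
The period was tolled for 320 days by the automatic bankruptcy stay (2022-08-16 to 2023-07-02), pushing the deadline to 2023-08-11.
None of the other events listed affects the running of the period under the stated rules.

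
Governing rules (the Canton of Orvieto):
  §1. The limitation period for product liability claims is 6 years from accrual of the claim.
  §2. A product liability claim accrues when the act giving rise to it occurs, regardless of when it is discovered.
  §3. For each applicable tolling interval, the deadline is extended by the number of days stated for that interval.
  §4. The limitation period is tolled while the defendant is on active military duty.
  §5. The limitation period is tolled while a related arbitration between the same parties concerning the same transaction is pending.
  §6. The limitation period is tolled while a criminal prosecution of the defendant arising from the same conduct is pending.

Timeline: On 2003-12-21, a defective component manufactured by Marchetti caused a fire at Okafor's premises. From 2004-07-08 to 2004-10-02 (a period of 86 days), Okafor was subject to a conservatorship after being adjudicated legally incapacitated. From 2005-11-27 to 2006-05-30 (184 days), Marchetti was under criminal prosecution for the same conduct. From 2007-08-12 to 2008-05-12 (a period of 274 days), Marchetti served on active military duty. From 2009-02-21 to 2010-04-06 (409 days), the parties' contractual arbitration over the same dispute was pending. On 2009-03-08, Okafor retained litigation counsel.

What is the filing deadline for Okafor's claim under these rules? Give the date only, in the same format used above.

2012-05-06

The claim accrued on 2003-12-21, the date of the act.
6 years from 2003-12-21 is 2009-12-21.
The period was tolled for 184 days by the pending criminal prosecution (2005-11-27 to 2006-05-30), pushing the deadline to 2010-06-23.
The period was tolled for 274 days by the defendant's active military service (2007-08-12 to 2008-05-12), pushing the deadline to 2011-03-24.
The period was tolled for 409 days by the pending related arbitration (2009-02-21 to 2010-04-06), pushing the deadline to 2012-05-06.
No stated provision tolls the period for the plaintiff's incapacity, so the interval from 2004-07-08 to 2004-10-02 has no effect on the deadline.
None of the other events listed affects the running of the period under the stated rules.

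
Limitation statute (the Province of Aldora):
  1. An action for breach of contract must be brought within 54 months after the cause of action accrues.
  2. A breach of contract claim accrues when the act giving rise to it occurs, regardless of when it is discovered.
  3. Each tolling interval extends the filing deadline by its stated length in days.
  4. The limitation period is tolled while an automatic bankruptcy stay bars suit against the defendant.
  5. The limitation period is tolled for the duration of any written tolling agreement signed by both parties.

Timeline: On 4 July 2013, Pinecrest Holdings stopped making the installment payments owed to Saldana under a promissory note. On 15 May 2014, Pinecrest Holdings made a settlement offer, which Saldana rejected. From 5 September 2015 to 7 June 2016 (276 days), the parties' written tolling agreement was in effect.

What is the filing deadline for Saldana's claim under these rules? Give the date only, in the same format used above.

The cause of action accrued on 4 July 2013, the date of the act.
The untolled deadline — 54 months after 4 July 2013 — is 4 January 2018.
The period was tolled for 276 days by the written tolling agreement (5 September 2015 to 7 June 2016), pushing the deadline to 7 October 2018.
The other events in the timeline have no effect on the limitation period under the stated rules.

7 October 2018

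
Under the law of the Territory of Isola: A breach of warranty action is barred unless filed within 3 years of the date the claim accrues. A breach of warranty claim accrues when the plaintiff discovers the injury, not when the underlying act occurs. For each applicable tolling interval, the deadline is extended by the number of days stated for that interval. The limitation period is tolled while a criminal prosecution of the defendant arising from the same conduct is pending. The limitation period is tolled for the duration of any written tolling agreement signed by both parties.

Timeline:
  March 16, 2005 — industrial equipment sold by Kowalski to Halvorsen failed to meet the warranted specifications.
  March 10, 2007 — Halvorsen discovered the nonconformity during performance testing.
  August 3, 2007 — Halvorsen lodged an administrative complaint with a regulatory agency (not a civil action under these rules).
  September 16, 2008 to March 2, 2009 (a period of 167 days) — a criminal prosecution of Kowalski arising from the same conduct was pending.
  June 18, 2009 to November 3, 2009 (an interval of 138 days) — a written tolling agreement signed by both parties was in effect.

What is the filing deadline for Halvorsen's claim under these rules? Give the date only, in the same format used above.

January 9, 2011

The claim did not accrue until Halvorsen discovered the injury on March 10, 2007; the March 16, 2005 act date does not start the clock under the stated rule.
Adding the 3 years base period to March 10, 2007 gives a deadline of March 10, 2010, before any tolling.
The period was tolled for 167 days by the pending criminal prosecution (September 16, 2008 to March 2, 2009), pushing the deadline to August 24, 2010.
The period was tolled for 138 days by the written tolling agreement (June 18, 2009 to November 3, 2009), pushing the deadline to January 9, 2011.
None of the other events listed affects the running of the period under the stated rules.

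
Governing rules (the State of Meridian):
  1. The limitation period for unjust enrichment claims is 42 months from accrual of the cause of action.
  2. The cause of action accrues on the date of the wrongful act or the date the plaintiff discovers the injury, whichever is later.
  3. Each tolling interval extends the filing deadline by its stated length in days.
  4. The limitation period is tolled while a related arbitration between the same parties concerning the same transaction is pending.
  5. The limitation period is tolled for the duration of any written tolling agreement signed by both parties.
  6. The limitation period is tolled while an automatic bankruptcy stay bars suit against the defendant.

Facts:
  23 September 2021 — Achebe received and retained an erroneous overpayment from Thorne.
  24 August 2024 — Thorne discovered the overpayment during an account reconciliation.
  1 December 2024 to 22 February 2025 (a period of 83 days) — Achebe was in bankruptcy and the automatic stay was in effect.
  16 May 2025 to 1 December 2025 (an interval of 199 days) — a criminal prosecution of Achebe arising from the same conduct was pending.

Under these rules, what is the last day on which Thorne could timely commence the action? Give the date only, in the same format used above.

Because discovery on 24 August 2024 post-dates the 23 September 2021 act, accrual under the later-of rule falls on 24 August 2024.
Adding the 42 months base period to 24 August 2024 gives a deadline of 24 February 2028, before any tolling.
Because the automatic bankruptcy stay ran from 1 December 2024 to 22 February 2025, the deadline is extended by 83 days to 17 May 2028.
The pending criminal prosecution from 16 May 2025 to 1 December 2025 does not toll the period, because no stated rule makes a criminal prosecution a tolling event.

17 May 2028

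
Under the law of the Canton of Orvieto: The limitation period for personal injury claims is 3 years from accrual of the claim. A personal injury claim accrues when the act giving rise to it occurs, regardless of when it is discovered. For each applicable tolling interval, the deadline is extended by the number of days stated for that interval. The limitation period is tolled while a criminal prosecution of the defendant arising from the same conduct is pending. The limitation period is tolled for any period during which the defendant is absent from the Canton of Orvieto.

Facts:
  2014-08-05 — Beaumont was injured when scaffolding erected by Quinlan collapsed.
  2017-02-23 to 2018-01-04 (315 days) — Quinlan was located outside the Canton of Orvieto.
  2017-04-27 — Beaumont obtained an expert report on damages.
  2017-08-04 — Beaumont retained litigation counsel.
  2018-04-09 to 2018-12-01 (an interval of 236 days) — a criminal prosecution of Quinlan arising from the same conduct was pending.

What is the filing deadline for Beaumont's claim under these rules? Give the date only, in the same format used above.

2019-02-07

The claim accrued on 2014-08-05, the date of the act.
The untolled deadline — 3 years after 2014-08-05 — is 2017-08-05.
The period was tolled for 315 days by the defendant's absence from the jurisdiction (2017-02-23 to 2018-01-04), pushing the deadline to 2018-06-16.
Because the pending criminal prosecution ran from 2018-04-09 to 2018-12-01, the deadline is extended by 236 days to 2019-02-07.
The other events in the timeline have no effect on the limitation period under the stated rules.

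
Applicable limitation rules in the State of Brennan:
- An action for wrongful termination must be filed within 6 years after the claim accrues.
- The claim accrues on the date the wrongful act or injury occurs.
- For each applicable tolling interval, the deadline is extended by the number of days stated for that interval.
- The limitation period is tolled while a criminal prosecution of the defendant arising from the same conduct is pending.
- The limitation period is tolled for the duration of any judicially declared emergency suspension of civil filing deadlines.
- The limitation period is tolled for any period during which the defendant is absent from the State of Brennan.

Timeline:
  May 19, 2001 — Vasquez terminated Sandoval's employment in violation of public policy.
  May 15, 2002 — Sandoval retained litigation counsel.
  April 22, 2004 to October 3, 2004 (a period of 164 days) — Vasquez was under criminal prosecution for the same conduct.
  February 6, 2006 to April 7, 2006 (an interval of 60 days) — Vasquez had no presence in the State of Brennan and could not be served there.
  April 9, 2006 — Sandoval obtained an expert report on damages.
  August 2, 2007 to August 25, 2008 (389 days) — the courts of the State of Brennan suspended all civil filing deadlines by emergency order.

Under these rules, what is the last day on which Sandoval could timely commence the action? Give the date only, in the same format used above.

The limitation period began to run on May 19, 2001.
The untolled deadline — 6 years after May 19, 2001 — is May 19, 2007.
The period was tolled for 164 days by the pending criminal prosecution (April 22, 2004 to October 3, 2004), pushing the deadline to October 30, 2007.
Because the defendant's absence from the jurisdiction ran from February 6, 2006 to April 7, 2006, the deadline is extended by 60 days to December 29, 2007.
Because the emergency suspension of filing deadlines ran from August 2, 2007 to August 25, 2008, the deadline is extended by 389 days to January 21, 2009.
The other events in the timeline have no effect on the limitation period under the stated rules.

January 21, 2009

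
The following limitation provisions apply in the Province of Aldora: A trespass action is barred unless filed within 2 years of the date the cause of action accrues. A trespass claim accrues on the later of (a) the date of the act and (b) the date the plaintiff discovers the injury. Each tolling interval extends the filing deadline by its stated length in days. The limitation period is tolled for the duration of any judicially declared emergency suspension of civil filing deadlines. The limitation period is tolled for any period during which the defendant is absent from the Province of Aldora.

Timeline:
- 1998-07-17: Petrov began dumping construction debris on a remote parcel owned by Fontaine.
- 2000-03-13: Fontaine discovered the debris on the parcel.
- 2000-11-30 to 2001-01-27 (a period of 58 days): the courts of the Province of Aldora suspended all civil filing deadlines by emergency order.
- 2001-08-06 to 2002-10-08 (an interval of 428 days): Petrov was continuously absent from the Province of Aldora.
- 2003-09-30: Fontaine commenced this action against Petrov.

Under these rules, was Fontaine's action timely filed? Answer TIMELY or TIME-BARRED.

The claim accrued on 2000-03-13 — the later of the 1998-07-17 act and the 2000-03-13 discovery.
Adding the 2 years base period to 2000-03-13 gives a deadline of 2002-03-13, before any tolling.
Because the emergency suspension of filing deadlines ran from 2000-11-30 to 2001-01-27, the deadline is extended by 58 days to 2002-05-10.
The defendant's absence from the jurisdiction from 2001-08-06 to 2002-10-08 tolled the period for 428 days, extending the deadline to 2003-07-12.
Fontaine filed on 2003-09-30, after the 2003-07-12 deadline, so the action is time-barred.

TIME-BARRED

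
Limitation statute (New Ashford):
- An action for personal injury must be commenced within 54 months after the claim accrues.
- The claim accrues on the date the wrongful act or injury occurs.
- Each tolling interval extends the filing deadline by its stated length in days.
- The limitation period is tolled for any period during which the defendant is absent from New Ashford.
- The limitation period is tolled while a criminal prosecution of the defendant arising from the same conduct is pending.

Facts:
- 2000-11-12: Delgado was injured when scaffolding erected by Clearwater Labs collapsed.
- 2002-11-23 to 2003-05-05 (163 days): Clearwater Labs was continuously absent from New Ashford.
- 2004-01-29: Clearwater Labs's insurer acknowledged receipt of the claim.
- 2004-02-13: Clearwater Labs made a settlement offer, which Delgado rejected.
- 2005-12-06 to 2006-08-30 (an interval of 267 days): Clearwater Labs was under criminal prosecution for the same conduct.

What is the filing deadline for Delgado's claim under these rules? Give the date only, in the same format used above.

2005-10-22

The claim accrued on 2000-11-12, when the wrongful act occurred.
The untolled deadline — 54 months after 2000-11-12 — is 2005-05-12.
Because the defendant's absence from the jurisdiction ran from 2002-11-23 to 2003-05-05, the deadline is extended by 163 days to 2005-10-22.
By the time the pending criminal prosecution began on 2005-12-06, the limitation period had already expired on 2005-10-22; that interval cannot revive it.
Nothing else in the chronology tolls or restarts the period.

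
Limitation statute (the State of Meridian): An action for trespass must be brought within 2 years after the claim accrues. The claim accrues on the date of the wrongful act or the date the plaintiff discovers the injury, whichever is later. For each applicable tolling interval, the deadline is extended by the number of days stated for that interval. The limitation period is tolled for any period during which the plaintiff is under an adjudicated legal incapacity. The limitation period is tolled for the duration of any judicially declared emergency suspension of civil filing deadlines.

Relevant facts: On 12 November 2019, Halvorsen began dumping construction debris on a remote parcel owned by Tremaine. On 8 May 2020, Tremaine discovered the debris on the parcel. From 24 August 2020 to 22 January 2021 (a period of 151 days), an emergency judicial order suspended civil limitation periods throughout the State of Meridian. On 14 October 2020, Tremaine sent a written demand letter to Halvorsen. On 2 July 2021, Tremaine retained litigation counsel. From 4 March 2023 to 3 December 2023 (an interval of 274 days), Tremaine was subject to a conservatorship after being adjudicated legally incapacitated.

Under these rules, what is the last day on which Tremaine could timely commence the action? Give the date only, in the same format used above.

6 October 2022

Because discovery on 8 May 2020 post-dates the 12 November 2019 act, accrual under the later-of rule falls on 8 May 2020.
The untolled deadline — 2 years after 8 May 2020 — is 8 May 2022.
The period was tolled for 151 days by the emergency suspension of filing deadlines (24 August 2020 to 22 January 2021), pushing the deadline to 6 October 2022.
The plaintiff's legal incapacity starting 4 March 2023 came too late — the period had run on 6 October 2022 — and so does not extend the deadline.
None of the other events listed affects the running of the period under the stated rules.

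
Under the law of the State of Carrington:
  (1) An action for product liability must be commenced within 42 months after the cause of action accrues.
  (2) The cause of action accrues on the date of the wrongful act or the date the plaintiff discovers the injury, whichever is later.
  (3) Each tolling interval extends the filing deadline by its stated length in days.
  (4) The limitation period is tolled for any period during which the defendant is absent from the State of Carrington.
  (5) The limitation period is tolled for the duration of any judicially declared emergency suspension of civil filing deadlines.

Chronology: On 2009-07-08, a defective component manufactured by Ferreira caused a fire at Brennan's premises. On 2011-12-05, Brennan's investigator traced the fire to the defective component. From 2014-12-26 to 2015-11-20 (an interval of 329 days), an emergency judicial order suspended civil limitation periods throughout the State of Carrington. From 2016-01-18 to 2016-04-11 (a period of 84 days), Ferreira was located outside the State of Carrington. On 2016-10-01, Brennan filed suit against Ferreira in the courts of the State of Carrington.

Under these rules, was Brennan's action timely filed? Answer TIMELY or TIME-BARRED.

The claim accrued on 2011-12-05 — the later of the 2009-07-08 act and the 2011-12-05 discovery.
42 months from 2011-12-05 is 2015-06-05.
The emergency suspension of filing deadlines from 2014-12-26 to 2015-11-20 tolled the period for 329 days, extending the deadline to 2016-04-29.
Because the defendant's absence from the jurisdiction ran from 2016-01-18 to 2016-04-11, the deadline is extended by 84 days to 2016-07-22.
The 2016-10-01 filing falls after the 2016-07-22 deadline; the claim is time-barred.

TIME-BARRED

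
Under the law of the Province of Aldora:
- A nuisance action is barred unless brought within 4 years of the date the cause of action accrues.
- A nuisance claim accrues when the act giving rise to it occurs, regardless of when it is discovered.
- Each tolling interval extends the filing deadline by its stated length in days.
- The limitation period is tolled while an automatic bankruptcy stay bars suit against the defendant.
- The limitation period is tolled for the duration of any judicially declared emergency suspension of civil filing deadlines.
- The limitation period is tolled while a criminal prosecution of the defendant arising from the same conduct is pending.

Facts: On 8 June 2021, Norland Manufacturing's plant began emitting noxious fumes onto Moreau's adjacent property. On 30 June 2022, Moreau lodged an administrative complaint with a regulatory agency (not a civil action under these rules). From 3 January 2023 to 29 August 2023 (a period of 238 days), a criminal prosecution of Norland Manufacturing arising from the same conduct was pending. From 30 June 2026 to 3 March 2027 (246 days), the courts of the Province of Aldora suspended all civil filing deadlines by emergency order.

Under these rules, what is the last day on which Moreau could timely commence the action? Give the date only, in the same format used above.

The claim accrued on 8 June 2021, when the wrongful act occurred.
Adding the 4 years base period to 8 June 2021 gives a deadline of 8 June 2025, before any tolling.
The period was tolled for 238 days by the pending criminal prosecution (3 January 2023 to 29 August 2023), pushing the deadline to 1 February 2026.
The emergency suspension of filing deadlines from 30 June 2026 to 3 March 2027 began after the period had already run on 1 February 2026, so it has no tolling effect.
Nothing else in the chronology tolls or restarts the period.

1 February 2026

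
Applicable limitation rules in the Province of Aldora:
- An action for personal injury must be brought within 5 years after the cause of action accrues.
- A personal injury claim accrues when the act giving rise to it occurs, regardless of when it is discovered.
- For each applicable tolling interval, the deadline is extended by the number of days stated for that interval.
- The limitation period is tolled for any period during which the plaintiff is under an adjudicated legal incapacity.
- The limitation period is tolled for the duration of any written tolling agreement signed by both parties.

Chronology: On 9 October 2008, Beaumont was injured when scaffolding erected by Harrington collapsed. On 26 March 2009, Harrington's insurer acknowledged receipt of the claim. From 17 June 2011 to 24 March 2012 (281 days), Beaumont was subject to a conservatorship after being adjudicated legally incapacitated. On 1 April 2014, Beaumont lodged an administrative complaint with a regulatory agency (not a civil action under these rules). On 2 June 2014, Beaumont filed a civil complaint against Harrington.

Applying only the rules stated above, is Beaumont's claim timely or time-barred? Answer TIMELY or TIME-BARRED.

TIMELY

The claim accrued on 9 October 2008, when the wrongful act occurred.
5 years from 9 October 2008 is 9 October 2013.
The period was tolled for 281 days by the plaintiff's legal incapacity (17 June 2011 to 24 March 2012), pushing the deadline to 17 July 2014.
The other events in the timeline have no effect on the limitation period under the stated rules.
The 2 June 2014 filing precedes the 17 July 2014 deadline; the claim is timely.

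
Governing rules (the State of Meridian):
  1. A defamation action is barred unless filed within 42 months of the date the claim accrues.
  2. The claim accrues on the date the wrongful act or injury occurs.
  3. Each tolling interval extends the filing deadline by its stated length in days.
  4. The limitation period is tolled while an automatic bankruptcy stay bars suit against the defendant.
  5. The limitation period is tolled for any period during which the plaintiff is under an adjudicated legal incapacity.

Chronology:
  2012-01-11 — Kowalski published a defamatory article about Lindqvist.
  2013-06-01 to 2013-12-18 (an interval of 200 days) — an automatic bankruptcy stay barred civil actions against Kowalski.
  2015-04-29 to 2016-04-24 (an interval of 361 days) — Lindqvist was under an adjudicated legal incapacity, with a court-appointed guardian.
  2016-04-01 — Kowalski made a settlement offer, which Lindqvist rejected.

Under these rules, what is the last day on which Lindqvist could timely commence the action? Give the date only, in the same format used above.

The claim accrued on 2012-01-11, the date of the act.
The untolled deadline — 42 months after 2012-01-11 — is 2015-07-11.
The period was tolled for 200 days by the automatic bankruptcy stay (2013-06-01 to 2013-12-18), pushing the deadline to 2016-01-27.
The plaintiff's legal incapacity from 2015-04-29 to 2016-04-24 tolled the period for 361 days, extending the deadline to 2017-01-22.
None of the other events listed affects the running of the period under the stated rules.

2017-01-22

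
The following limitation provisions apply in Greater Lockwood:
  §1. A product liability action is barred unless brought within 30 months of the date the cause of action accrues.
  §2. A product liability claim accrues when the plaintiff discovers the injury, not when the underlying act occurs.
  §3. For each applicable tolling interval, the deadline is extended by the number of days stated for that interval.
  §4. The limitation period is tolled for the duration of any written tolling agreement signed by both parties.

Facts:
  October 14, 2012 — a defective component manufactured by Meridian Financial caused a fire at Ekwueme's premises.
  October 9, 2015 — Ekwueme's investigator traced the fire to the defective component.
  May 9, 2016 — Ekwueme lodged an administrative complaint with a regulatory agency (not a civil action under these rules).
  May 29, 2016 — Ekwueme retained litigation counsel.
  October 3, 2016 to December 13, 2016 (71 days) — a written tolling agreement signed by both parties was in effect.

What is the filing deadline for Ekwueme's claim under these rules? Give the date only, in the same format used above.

June 19, 2018

The claim did not accrue until Ekwueme discovered the injury on October 9, 2015; the October 14, 2012 act date does not start the clock under the stated rule.
Adding the 30 months base period to October 9, 2015 gives a deadline of April 9, 2018, before any tolling.
The written tolling agreement from October 3, 2016 to December 13, 2016 tolled the period for 71 days, extending the deadline to June 19, 2018.
The other events in the timeline have no effect on the limitation period under the stated rules.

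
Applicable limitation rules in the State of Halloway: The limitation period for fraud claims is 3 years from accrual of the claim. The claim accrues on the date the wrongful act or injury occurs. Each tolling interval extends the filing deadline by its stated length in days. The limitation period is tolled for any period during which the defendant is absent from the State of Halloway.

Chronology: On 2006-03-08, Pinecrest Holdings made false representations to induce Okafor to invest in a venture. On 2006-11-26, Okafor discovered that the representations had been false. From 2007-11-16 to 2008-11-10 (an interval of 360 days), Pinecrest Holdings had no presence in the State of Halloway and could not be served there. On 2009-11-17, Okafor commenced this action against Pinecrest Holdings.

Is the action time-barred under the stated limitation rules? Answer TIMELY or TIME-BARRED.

TIMELY

Accrual is governed by the date of the act, so the period began to run on 2006-03-08; the later discovery on 2006-11-26 is irrelevant under the stated rule.
The untolled deadline — 3 years after 2006-03-08 — is 2009-03-08.
Because the defendant's absence from the jurisdiction ran from 2007-11-16 to 2008-11-10, the deadline is extended by 360 days to 2010-03-03.
The 2009-11-17 filing precedes the 2010-03-03 deadline; the claim is timely.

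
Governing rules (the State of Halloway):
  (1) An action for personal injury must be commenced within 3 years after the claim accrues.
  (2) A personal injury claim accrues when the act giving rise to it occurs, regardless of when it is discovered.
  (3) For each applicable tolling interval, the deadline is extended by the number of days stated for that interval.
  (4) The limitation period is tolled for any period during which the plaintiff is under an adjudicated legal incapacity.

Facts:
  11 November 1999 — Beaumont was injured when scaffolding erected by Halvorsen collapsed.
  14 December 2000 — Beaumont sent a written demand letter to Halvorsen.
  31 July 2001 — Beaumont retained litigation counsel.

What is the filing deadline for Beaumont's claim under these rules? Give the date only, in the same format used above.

The limitation period began to run on 11 November 1999.
3 years from 11 November 1999 is 11 November 2002.
Nothing else in the chronology tolls or restarts the period.

11 November 2002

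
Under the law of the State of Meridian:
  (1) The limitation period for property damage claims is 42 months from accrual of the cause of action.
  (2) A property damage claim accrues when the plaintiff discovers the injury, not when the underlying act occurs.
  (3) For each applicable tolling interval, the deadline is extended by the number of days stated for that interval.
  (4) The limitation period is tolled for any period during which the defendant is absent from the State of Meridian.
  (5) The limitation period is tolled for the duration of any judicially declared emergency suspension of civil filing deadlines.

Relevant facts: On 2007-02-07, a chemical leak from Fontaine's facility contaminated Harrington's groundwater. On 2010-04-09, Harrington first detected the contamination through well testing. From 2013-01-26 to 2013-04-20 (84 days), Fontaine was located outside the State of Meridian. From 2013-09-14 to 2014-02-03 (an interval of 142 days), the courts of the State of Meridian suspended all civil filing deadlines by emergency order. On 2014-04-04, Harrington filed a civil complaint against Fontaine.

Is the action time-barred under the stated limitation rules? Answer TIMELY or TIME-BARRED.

TIMELY

Accrual is tied to discovery, so the period began on 2010-04-09 rather than on 2007-02-07 when the act occurred.
Adding the 42 months base period to 2010-04-09 gives a deadline of 2013-10-09, before any tolling.
Because the defendant's absence from the jurisdiction ran from 2013-01-26 to 2013-04-20, the deadline is extended by 84 days to 2014-01-01.
Because the emergency suspension of filing deadlines ran from 2013-09-14 to 2014-02-03, the deadline is extended by 142 days to 2014-05-23.
Filing on 2014-04-04 beat the 2014-05-23 deadline — the action is timely.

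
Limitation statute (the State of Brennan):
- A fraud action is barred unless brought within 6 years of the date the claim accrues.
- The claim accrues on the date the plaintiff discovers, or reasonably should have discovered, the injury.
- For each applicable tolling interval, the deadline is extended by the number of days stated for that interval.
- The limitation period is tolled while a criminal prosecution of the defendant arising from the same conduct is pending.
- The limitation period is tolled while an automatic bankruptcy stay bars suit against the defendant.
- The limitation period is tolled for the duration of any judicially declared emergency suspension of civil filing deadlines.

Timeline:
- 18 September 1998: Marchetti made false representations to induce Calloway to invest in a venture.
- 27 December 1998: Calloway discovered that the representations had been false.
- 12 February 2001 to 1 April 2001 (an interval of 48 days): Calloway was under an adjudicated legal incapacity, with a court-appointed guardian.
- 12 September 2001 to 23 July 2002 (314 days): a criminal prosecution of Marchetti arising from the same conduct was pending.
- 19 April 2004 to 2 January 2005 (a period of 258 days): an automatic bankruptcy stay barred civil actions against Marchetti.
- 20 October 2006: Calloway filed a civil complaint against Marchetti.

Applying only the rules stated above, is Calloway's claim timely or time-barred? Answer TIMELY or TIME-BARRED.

TIME-BARRED

The claim did not accrue until Calloway discovered the injury on 27 December 1998; the 18 September 1998 act date does not start the clock under the stated rule.
The untolled deadline — 6 years after 27 December 1998 — is 27 December 2004.
The period was tolled for 314 days by the pending criminal prosecution (12 September 2001 to 23 July 2002), pushing the deadline to 6 November 2005.
Because the automatic bankruptcy stay ran from 19 April 2004 to 2 January 2005, the deadline is extended by 258 days to 22 July 2006.
Although the plaintiff's incapacity ran from 12 February 2001 to 1 April 2001, the stated rules do not make that a tolling event, so it is disregarded.
The 20 October 2006 filing falls after the 22 July 2006 deadline; the claim is time-barred.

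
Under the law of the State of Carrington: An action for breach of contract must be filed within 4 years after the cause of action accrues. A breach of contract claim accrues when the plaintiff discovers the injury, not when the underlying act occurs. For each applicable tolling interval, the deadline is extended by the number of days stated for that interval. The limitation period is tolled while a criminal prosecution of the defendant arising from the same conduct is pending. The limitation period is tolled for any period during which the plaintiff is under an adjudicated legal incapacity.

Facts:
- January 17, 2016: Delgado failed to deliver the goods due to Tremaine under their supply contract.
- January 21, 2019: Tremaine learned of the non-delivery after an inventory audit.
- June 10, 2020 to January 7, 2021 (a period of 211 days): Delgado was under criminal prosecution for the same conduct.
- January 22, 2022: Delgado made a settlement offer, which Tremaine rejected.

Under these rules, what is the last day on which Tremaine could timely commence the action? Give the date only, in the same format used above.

Accrual is tied to discovery, so the period began on January 21, 2019 rather than on January 17, 2016 when the act occurred.
4 years from January 21, 2019 is January 21, 2023.
The pending criminal prosecution from June 10, 2020 to January 7, 2021 tolled the period for 211 days, extending the deadline to August 20, 2023.
The other events in the timeline have no effect on the limitation period under the stated rules.

August 20, 2023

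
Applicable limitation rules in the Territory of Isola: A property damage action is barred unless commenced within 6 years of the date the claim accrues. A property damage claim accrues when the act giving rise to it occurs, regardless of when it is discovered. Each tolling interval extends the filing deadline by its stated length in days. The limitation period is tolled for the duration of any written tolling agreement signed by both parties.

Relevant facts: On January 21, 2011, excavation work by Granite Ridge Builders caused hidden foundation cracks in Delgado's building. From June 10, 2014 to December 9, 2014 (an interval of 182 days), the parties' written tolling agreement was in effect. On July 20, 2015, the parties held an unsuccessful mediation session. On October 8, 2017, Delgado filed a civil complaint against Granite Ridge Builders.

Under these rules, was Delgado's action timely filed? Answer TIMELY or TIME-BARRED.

TIME-BARRED

The claim accrued on January 21, 2011, the date of the act.
Adding the 6 years base period to January 21, 2011 gives a deadline of January 21, 2017, before any tolling.
The period was tolled for 182 days by the written tolling agreement (June 10, 2014 to December 9, 2014), pushing the deadline to July 22, 2017.
None of the other events listed affects the running of the period under the stated rules.
Delgado filed on October 8, 2017, after the July 22, 2017 deadline, so the action is time-barred.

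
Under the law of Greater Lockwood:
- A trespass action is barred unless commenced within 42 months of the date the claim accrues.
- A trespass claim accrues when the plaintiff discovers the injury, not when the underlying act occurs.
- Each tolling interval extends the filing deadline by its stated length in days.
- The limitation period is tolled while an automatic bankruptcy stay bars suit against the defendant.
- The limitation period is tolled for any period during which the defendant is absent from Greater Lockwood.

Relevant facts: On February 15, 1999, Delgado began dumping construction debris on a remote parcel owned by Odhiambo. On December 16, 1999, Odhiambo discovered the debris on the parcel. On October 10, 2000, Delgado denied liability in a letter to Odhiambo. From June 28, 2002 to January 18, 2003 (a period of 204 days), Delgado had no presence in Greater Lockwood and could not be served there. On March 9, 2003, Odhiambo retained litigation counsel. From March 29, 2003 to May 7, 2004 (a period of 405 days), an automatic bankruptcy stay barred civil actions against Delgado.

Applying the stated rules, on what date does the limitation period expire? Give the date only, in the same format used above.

February 14, 2005

Under the discovery rule, the claim accrued on December 16, 1999, when Odhiambo discovered the injury — not on the February 15, 1999 date of the underlying act.
The untolled deadline — 42 months after December 16, 1999 — is June 16, 2003.
The period was tolled for 204 days by the defendant's absence from the jurisdiction (June 28, 2002 to January 18, 2003), pushing the deadline to January 6, 2004.
Because the automatic bankruptcy stay ran from March 29, 2003 to May 7, 2004, the deadline is extended by 405 days to February 14, 2005.
None of the other events listed affects the running of the period under the stated rules.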